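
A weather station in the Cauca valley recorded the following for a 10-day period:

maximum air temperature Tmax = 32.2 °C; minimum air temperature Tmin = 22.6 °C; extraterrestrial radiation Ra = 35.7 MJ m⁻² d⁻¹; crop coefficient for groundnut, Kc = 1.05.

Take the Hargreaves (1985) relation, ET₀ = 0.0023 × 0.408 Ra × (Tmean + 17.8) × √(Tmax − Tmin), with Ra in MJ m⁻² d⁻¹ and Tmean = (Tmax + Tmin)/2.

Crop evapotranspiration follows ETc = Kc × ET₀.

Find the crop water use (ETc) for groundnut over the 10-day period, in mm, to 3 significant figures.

49.3 mm

Tmean = (32.2 + 22.6)/2 = 27.40 °C
0.408 Ra = 0.408 × 35.7 = 14.5656 mm/d equivalent
ET₀ = 0.0023 × 14.5656 × (27.40 + 17.8) × √9.6 = 0.0023 × 14.5656 × 45.20 × 3.0984 = 4.6917 mm/d
ETc = Kc × ET₀ = 1.05 × 4.6917 = 4.9263 mm/d
Over 10 days: 4.9263 × 10 = 49.263 mm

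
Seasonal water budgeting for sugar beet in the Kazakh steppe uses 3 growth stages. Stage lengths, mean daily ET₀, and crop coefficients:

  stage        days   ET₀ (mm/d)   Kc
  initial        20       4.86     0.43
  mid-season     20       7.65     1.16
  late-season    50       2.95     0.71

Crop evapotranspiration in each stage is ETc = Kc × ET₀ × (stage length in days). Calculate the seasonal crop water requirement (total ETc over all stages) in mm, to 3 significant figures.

324 mm

initial: 0.43 × 4.86 × 20 = 41.80 mm
mid-season: 1.16 × 7.65 × 20 = 177.48 mm
late-season: 0.71 × 2.95 × 50 = 104.73 mm
Seasonal total = 324.01 mm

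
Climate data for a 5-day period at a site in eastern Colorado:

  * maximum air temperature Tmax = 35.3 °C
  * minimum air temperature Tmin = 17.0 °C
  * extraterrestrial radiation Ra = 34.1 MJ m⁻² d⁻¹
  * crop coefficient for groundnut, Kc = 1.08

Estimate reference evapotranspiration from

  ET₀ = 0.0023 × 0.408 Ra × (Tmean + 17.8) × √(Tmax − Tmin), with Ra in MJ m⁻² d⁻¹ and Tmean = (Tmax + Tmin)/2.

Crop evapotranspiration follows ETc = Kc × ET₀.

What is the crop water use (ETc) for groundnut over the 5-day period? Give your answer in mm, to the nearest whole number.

Tmean = (35.3 + 17.0)/2 = 26.15 °C
0.408 Ra = 0.408 × 34.1 = 13.9128 mm/d equivalent
ET₀ = 0.0023 × 13.9128 × (26.15 + 17.8) × √18.3 = 0.0023 × 13.9128 × 43.95 × 4.2778 = 6.0162 mm/d
ETc = Kc × ET₀ = 1.08 × 6.0162 = 6.4975 mm/d
Over 5 days: 6.4975 × 5 = 32.488 mm

32 mm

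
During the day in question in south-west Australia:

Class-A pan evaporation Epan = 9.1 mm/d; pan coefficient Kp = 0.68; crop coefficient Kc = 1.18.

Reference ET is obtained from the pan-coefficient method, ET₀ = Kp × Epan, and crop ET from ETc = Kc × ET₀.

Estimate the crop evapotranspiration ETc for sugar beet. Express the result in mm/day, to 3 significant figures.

ET₀ = 0.68 × 9.1 = 6.1880 mm/d
ETc = Kc × ET₀ = 1.18 × 6.1880 = 7.3018 mm/d

7.30 mm/day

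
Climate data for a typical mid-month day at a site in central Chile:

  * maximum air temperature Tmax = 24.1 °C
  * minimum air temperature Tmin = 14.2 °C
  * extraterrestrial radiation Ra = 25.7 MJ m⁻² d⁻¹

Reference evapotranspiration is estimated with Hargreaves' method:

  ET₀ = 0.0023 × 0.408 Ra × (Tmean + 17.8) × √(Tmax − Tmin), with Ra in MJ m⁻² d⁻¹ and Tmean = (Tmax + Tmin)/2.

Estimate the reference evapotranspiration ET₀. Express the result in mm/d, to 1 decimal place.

Tmean = (24.1 + 14.2)/2 = 19.15 °C
0.408 Ra = 0.408 × 25.7 = 10.4856 mm/d equivalent
ET₀ = 0.0023 × 10.4856 × (19.15 + 17.8) × √9.9 = 0.0023 × 10.4856 × 36.95 × 3.1464 = 2.8038 mm/d

2.8 mm/d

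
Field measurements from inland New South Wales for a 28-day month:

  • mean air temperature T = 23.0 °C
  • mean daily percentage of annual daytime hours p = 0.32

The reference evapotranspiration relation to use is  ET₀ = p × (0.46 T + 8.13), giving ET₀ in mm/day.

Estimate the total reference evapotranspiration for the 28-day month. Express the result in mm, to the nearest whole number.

168 mm

ET₀ = 0.32 × (0.46 × 23.0 + 8.13) = 0.32 × 18.710 = 5.9872 mm/d
Monthly total = 5.9872 × 28 = 167.642 mm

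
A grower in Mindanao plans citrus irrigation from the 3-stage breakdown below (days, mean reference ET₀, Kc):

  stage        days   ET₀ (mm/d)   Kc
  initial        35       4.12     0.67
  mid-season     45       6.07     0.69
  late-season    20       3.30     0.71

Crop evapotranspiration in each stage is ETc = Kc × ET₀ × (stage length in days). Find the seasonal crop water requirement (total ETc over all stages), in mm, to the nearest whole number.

initial: 0.67 × 4.12 × 35 = 96.61 mm
mid-season: 0.69 × 6.07 × 45 = 188.47 mm
late-season: 0.71 × 3.30 × 20 = 46.86 mm
Seasonal total = 331.94 mm

332 mm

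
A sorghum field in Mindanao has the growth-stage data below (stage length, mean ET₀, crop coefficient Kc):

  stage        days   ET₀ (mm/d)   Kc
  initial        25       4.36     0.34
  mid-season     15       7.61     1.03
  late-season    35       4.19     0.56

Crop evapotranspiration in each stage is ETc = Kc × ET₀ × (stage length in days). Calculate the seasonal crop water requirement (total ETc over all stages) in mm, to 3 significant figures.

237 mm

initial: 0.34 × 4.36 × 25 = 37.06 mm
mid-season: 1.03 × 7.61 × 15 = 117.57 mm
late-season: 0.56 × 4.19 × 35 = 82.12 mm
Seasonal total = 236.75 mm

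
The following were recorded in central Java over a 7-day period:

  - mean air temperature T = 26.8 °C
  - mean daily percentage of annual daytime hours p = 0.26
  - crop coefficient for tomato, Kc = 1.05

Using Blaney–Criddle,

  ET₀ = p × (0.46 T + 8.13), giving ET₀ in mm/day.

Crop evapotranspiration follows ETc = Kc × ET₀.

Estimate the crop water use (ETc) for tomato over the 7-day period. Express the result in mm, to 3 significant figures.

ET₀ = 0.26 × (0.46 × 26.8 + 8.13) = 0.26 × 20.458 = 5.3191 mm/d
ETc = Kc × ET₀ = 1.05 × 5.3191 = 5.5851 mm/d
Over 7 days: 5.5851 × 7 = 39.096 mm

39.1 mm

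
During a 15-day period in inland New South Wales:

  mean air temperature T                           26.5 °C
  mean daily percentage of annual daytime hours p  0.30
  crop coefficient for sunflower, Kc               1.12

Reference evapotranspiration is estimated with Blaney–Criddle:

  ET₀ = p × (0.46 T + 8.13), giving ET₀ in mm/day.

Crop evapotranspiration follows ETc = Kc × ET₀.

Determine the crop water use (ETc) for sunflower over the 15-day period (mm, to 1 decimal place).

ET₀ = 0.30 × (0.46 × 26.5 + 8.13) = 0.30 × 20.320 = 6.0960 mm/d
ETc = Kc × ET₀ = 1.12 × 6.0960 = 6.8275 mm/d
Over 15 days: 6.8275 × 15 = 102.413 mm

102.4 mm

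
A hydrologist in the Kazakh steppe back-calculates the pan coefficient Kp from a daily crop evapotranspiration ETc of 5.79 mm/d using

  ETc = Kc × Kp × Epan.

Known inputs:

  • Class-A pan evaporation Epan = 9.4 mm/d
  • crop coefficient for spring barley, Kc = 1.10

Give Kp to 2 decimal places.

0.56

ETc = Kc × Kp × Epan  ⇒  Kp = ETc / (Kc × Epan)
Kp = 5.79 / (1.10 × 9.4) = 5.79 / 10.340 = 0.5600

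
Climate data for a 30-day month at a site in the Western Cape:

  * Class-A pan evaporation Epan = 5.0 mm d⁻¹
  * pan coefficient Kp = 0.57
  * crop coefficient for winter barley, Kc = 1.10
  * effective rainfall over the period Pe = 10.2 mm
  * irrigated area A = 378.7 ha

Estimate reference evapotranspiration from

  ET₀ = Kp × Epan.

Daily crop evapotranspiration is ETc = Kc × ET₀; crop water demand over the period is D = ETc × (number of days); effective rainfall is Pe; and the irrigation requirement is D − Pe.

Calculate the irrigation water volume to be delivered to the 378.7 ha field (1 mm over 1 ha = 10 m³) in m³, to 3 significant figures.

ET₀ = 0.57 × 5.0 = 2.8500 mm/d
ETc = Kc × ET₀ = 1.10 × 2.8500 = 3.1350 mm/d
Crop demand D = ETc × 30 d = 3.1350 × 30 = 94.050 mm
D − Pe = 94.050 − 10.2 = 83.850 mm
Volume = 83.850 mm × 378.7 ha × 10 = 317540.0 m³

318000 m³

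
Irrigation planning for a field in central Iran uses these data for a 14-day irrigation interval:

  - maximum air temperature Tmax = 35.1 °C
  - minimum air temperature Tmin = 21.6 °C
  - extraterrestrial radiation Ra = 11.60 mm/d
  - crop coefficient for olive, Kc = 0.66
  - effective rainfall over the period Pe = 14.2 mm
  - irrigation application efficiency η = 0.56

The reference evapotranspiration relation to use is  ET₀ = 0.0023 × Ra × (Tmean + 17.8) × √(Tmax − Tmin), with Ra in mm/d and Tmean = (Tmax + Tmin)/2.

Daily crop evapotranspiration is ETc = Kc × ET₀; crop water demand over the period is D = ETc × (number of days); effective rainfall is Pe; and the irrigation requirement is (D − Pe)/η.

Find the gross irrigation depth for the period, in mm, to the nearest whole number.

49 mm

Tmean = (35.1 + 21.6)/2 = 28.35 °C
ET₀ = 0.0023 × 11.60 × (28.35 + 17.8) × √13.5 = 0.0023 × 11.60 × 46.15 × 3.6742 = 4.5240 mm/d
ETc = Kc × ET₀ = 0.66 × 4.5240 = 2.9858 mm/d
Crop demand D = ETc × 14 d = 2.9858 × 14 = 41.801 mm
D − Pe = 41.801 − 14.2 = 27.601 mm
Gross irrigation = 27.601 / 0.56 = 49.288 mm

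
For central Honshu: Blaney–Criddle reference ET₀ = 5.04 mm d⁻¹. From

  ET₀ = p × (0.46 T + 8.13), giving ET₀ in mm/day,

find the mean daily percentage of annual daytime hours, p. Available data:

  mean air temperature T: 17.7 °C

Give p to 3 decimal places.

0.310

p = ET₀ / (0.46 T + 8.13) = 5.04 / (0.46 × 17.7 + 8.13) = 5.04 / 16.272 = 0.3097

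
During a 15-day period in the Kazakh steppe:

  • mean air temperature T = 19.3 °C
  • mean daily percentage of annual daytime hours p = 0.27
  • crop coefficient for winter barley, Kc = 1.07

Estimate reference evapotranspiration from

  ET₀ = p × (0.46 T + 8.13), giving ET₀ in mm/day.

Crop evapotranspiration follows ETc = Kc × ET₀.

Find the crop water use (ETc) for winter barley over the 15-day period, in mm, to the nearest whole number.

ET₀ = 0.27 × (0.46 × 19.3 + 8.13) = 0.27 × 17.008 = 4.5922 mm/d
ETc = Kc × ET₀ = 1.07 × 4.5922 = 4.9137 mm/d
Over 15 days: 4.9137 × 15 = 73.706 mm

74 mm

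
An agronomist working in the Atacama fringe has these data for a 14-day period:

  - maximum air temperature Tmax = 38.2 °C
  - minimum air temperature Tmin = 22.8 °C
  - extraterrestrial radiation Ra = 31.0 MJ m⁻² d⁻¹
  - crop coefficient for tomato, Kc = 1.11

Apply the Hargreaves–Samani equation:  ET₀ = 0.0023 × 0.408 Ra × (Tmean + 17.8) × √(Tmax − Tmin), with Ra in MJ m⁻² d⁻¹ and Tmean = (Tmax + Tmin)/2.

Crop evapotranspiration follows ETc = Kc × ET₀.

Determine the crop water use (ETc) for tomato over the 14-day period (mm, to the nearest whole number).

86 mm

Tmean = (38.2 + 22.8)/2 = 30.50 °C
0.408 Ra = 0.408 × 31.0 = 12.6480 mm/d equivalent
ET₀ = 0.0023 × 12.6480 × (30.50 + 17.8) × √15.4 = 0.0023 × 12.6480 × 48.30 × 3.9243 = 5.5139 mm/d
ETc = Kc × ET₀ = 1.11 × 5.5139 = 6.1204 mm/d
Over 14 days: 6.1204 × 14 = 85.686 mm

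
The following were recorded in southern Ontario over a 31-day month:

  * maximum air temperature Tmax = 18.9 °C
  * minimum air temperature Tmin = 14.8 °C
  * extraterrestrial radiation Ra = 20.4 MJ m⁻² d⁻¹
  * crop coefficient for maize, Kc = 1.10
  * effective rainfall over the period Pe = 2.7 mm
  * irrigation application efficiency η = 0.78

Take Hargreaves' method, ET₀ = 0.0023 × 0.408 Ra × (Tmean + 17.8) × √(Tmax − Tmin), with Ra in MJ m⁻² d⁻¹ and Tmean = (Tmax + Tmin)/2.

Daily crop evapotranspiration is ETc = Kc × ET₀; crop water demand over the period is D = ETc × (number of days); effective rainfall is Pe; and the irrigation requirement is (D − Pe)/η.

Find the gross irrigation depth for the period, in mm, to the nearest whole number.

Tmean = (18.9 + 14.8)/2 = 16.85 °C
0.408 Ra = 0.408 × 20.4 = 8.3232 mm/d equivalent
ET₀ = 0.0023 × 8.3232 × (16.85 + 17.8) × √4.1 = 0.0023 × 8.3232 × 34.65 × 2.0248 = 1.3431 mm/d
ETc = Kc × ET₀ = 1.10 × 1.3431 = 1.4774 mm/d
Crop demand D = ETc × 31 d = 1.4774 × 31 = 45.799 mm
D − Pe = 45.799 − 2.7 = 43.099 mm
Gross irrigation = 43.099 / 0.78 = 55.255 mm

55 mm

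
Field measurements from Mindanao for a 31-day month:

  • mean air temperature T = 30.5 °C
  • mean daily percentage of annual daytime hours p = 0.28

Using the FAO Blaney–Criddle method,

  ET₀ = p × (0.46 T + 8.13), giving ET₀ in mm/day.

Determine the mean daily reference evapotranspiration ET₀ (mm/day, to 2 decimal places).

ET₀ = 0.28 × (0.46 × 30.5 + 8.13) = 0.28 × 22.160 = 6.2048 mm/d

6.20 mm/day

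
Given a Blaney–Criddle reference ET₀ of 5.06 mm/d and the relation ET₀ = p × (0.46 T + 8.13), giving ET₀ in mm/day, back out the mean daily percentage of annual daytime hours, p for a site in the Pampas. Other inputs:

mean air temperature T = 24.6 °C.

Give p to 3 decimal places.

0.260

p = ET₀ / (0.46 T + 8.13) = 5.06 / (0.46 × 24.6 + 8.13) = 5.06 / 19.446 = 0.2602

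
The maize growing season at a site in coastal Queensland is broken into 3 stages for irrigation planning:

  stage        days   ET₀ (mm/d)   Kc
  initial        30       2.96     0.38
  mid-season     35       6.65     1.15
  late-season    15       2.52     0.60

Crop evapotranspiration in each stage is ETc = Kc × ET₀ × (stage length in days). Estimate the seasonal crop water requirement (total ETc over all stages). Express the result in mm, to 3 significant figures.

324 mm

initial: 0.38 × 2.96 × 30 = 33.74 mm
mid-season: 1.15 × 6.65 × 35 = 267.66 mm
late-season: 0.60 × 2.52 × 15 = 22.68 mm
Seasonal total = 324.08 mm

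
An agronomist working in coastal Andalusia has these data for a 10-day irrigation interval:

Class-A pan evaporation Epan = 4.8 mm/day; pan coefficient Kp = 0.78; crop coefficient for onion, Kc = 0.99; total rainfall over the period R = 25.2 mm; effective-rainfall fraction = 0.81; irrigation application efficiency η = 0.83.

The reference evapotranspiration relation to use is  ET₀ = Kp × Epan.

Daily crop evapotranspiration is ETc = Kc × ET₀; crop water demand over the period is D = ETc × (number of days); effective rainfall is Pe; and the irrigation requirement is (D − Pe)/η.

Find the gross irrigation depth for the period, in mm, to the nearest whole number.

ET₀ = 0.78 × 4.8 = 3.7440 mm/d
ETc = Kc × ET₀ = 0.99 × 3.7440 = 3.7066 mm/d
Crop demand D = ETc × 10 d = 3.7066 × 10 = 37.066 mm
Pe = 0.81 × 25.2 = 20.412 mm
D − Pe = 37.066 − 20.412 = 16.654 mm
Gross irrigation = 16.654 / 0.83 = 20.065 mm

20 mm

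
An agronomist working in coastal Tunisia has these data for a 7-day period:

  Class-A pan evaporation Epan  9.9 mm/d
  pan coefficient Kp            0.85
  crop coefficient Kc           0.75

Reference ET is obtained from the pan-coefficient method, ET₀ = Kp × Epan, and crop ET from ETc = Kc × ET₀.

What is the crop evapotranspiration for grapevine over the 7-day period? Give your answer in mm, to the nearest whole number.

44 mm

ET₀ = 0.85 × 9.9 = 8.4150 mm/d
ETc = Kc × ET₀ = 0.75 × 8.4150 = 6.3113 mm/d
Over 7 days: 6.3113 × 7 = 44.179 mm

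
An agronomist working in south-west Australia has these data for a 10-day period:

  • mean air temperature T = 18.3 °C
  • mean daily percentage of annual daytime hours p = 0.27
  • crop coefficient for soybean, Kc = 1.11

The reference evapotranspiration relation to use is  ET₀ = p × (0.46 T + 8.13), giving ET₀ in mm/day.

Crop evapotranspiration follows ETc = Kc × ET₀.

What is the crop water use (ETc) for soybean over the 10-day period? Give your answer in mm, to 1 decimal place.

49.6 mm

ET₀ = 0.27 × (0.46 × 18.3 + 8.13) = 0.27 × 16.548 = 4.4680 mm/d
ETc = Kc × ET₀ = 1.11 × 4.4680 = 4.9595 mm/d
Over 10 days: 4.9595 × 10 = 49.595 mm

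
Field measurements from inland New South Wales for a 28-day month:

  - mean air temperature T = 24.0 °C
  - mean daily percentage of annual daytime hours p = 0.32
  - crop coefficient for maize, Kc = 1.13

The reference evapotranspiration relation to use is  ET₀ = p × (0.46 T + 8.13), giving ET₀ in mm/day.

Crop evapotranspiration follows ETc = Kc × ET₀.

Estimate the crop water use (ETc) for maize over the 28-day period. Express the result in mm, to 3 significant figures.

ET₀ = 0.32 × (0.46 × 24.0 + 8.13) = 0.32 × 19.170 = 6.1344 mm/d
ETc = Kc × ET₀ = 1.13 × 6.1344 = 6.9319 mm/d
Over 28 days: 6.9319 × 28 = 194.093 mm

194 mm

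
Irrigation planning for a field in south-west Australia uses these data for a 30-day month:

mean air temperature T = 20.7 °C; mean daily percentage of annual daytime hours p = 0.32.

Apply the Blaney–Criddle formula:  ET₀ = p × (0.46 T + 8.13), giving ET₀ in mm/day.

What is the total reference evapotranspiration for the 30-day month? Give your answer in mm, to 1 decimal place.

ET₀ = 0.32 × (0.46 × 20.7 + 8.13) = 0.32 × 17.652 = 5.6486 mm/d
Monthly total = 5.6486 × 30 = 169.458 mm

169.5 mm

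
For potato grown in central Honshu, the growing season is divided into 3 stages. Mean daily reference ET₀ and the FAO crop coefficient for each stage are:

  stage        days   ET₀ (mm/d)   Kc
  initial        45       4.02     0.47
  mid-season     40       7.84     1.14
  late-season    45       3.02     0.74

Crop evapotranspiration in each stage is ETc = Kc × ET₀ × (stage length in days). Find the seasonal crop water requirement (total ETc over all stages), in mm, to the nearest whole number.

initial: 0.47 × 4.02 × 45 = 85.02 mm
mid-season: 1.14 × 7.84 × 40 = 357.50 mm
late-season: 0.74 × 3.02 × 45 = 100.57 mm
Seasonal total = 543.09 mm

543 mm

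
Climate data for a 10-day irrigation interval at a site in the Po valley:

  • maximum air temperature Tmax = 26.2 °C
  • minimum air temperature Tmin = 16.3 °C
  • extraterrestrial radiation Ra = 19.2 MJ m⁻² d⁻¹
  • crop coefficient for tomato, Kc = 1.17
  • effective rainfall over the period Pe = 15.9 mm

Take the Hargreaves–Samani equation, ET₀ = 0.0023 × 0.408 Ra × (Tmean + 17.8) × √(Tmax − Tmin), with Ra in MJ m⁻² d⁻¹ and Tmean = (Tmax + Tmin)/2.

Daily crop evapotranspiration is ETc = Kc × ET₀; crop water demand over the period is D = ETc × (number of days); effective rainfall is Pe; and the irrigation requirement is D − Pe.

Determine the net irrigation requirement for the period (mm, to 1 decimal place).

10.0 mm

Tmean = (26.2 + 16.3)/2 = 21.25 °C
0.408 Ra = 0.408 × 19.2 = 7.8336 mm/d equivalent
ET₀ = 0.0023 × 7.8336 × (21.25 + 17.8) × √9.9 = 0.0023 × 7.8336 × 39.05 × 3.1464 = 2.2137 mm/d
ETc = Kc × ET₀ = 1.17 × 2.2137 = 2.5900 mm/d
Crop demand D = ETc × 10 d = 2.5900 × 10 = 25.900 mm
D − Pe = 25.900 − 15.9 = 10.000 mm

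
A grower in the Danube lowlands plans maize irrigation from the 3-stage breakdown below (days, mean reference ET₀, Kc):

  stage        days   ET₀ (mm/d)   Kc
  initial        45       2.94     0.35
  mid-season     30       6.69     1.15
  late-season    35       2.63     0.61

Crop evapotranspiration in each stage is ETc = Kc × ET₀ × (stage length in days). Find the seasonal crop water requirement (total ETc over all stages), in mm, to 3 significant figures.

initial: 0.35 × 2.94 × 45 = 46.31 mm
mid-season: 1.15 × 6.69 × 30 = 230.81 mm
late-season: 0.61 × 2.63 × 35 = 56.15 mm
Seasonal total = 333.27 mm

333 mm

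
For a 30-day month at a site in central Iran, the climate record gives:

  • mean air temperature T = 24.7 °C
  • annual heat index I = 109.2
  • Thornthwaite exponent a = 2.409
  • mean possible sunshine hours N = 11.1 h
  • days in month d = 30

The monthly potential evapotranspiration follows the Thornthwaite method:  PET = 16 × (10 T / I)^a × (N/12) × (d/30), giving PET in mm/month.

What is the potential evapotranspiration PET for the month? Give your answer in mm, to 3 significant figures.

10T/I = 10 × 24.7 / 109.2 = 2.2619
(10T/I)^a = 2.2619^2.409 = 7.1438
Uncorrected PET = 16 × 7.1438 = 114.301 mm
Correction = (N/12)(d/30) = (11.1/12)(30/30) = 0.9250
PET = 114.301 × 0.9250 = 105.728 mm/month

106 mm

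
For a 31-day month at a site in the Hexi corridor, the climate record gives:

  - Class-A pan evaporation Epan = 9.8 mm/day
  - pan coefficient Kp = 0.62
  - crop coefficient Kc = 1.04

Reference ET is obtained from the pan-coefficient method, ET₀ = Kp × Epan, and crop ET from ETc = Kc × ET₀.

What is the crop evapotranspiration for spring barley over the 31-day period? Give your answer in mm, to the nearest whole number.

196 mm

ET₀ = 0.62 × 9.8 = 6.0760 mm/d
ETc = Kc × ET₀ = 1.04 × 6.0760 = 6.3190 mm/d
Over 31 days: 6.3190 × 31 = 195.889 mm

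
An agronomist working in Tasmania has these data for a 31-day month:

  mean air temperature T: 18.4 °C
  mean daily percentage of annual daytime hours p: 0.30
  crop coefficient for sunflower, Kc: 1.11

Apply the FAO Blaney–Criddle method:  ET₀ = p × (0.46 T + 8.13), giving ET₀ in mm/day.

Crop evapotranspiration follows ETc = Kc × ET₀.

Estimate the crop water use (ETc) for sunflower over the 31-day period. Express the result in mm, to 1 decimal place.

ET₀ = 0.30 × (0.46 × 18.4 + 8.13) = 0.30 × 16.594 = 4.9782 mm/d
ETc = Kc × ET₀ = 1.11 × 4.9782 = 5.5258 mm/d
Over 31 days: 5.5258 × 31 = 171.300 mm

171.3 mm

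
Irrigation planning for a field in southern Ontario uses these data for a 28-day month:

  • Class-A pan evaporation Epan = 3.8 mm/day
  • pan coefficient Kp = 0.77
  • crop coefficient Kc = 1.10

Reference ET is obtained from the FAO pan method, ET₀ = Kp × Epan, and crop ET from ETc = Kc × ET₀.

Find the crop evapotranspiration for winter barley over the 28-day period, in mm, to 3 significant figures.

ET₀ = 0.77 × 3.8 = 2.9260 mm/d
ETc = Kc × ET₀ = 1.10 × 2.9260 = 3.2186 mm/d
Over 28 days: 3.2186 × 28 = 90.121 mm

90.1 mm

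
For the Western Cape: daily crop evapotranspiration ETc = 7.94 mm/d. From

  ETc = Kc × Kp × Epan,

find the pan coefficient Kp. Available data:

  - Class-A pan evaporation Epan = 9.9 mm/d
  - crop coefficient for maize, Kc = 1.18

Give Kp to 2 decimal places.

ETc = Kc × Kp × Epan  ⇒  Kp = ETc / (Kc × Epan)
Kp = 7.94 / (1.18 × 9.9) = 7.94 / 11.682 = 0.6797

0.68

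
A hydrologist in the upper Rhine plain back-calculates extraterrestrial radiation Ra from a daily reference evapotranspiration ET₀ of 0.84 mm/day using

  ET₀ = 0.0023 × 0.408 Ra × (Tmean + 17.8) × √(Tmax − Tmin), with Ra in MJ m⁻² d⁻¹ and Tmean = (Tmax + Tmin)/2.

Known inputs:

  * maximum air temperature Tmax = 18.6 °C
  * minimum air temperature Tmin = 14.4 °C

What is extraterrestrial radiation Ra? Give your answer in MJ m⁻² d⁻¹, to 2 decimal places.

12.73 MJ m⁻² d⁻¹

Tmean = (18.6+14.4)/2 = 16.50 °C; ΔT = 4.2
Ra = ET₀ / [0.0023 × 0.408 × (Tmean+17.8) × √ΔT]
   = 0.84 / (0.0023 × 0.408 × 34.30 × 2.0494) = 12.734 MJ m⁻² d⁻¹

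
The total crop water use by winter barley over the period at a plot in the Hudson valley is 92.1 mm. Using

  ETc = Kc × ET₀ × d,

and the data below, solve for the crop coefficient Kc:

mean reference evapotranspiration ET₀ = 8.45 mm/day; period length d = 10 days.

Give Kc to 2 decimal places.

ETc = Kc × ET₀ × d  ⇒  Kc = ETc / (ET₀ × d)
Kc = 92.1 / (8.45 × 10) = 92.1 / 84.50 = 1.0899

1.09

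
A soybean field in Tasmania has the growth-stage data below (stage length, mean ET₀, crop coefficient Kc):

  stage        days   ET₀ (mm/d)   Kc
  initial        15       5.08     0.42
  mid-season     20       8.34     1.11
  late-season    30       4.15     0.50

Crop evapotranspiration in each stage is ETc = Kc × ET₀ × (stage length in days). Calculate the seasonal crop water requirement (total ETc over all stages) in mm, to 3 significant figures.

279 mm

initial: 0.42 × 5.08 × 15 = 32.00 mm
mid-season: 1.11 × 8.34 × 20 = 185.15 mm
late-season: 0.50 × 4.15 × 30 = 62.25 mm
Seasonal total = 279.40 mm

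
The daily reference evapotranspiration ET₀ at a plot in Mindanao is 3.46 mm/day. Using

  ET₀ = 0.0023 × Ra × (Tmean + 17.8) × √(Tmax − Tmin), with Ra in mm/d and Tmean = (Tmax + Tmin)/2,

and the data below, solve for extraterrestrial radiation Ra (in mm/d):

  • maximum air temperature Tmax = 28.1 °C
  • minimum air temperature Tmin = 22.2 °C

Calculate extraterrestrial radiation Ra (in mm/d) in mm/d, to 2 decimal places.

14.42 mm/d

Tmean = 25.15 °C; √ΔT = 2.4290
Ra = ET₀ / [0.0023 × (Tmean+17.8) × √ΔT] = 3.46 / (0.0023 × 42.95 × 2.4290) = 14.420 mm/d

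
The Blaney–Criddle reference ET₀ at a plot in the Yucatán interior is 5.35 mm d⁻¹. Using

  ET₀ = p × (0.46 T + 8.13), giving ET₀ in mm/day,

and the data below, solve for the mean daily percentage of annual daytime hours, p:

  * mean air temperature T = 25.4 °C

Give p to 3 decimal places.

p = ET₀ / (0.46 T + 8.13) = 5.35 / (0.46 × 25.4 + 8.13) = 5.35 / 19.814 = 0.2700

0.270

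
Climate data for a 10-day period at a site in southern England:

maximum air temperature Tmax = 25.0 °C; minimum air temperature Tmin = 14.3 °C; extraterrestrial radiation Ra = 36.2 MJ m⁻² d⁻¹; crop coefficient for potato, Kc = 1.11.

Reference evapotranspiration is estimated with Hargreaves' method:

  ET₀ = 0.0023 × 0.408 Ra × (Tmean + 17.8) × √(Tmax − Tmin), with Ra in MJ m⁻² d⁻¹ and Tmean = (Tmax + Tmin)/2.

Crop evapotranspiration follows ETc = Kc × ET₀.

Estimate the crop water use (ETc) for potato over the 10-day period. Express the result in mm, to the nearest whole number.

46 mm

Tmean = (25.0 + 14.3)/2 = 19.65 °C
0.408 Ra = 0.408 × 36.2 = 14.7696 mm/d equivalent
ET₀ = 0.0023 × 14.7696 × (19.65 + 17.8) × √10.7 = 0.0023 × 14.7696 × 37.45 × 3.2711 = 4.1614 mm/d
ETc = Kc × ET₀ = 1.11 × 4.1614 = 4.6192 mm/d
Over 10 days: 4.6192 × 10 = 46.192 mm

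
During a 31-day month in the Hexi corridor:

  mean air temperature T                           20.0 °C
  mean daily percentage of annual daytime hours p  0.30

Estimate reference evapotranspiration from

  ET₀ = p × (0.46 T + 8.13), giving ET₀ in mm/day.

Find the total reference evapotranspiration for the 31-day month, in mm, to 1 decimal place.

ET₀ = 0.30 × (0.46 × 20.0 + 8.13) = 0.30 × 17.330 = 5.1990 mm/d
Monthly total = 5.1990 × 31 = 161.169 mm

161.2 mm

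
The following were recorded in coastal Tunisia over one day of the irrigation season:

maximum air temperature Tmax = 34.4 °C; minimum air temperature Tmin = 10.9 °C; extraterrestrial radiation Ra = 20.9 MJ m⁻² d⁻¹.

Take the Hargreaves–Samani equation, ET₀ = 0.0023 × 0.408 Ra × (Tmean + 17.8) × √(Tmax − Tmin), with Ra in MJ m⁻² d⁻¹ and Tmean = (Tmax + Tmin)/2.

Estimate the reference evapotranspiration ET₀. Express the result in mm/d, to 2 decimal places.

3.85 mm/d

Tmean = (34.4 + 10.9)/2 = 22.65 °C
0.408 Ra = 0.408 × 20.9 = 8.5272 mm/d equivalent
ET₀ = 0.0023 × 8.5272 × (22.65 + 17.8) × √23.5 = 0.0023 × 8.5272 × 40.45 × 4.8477 = 3.8458 mm/d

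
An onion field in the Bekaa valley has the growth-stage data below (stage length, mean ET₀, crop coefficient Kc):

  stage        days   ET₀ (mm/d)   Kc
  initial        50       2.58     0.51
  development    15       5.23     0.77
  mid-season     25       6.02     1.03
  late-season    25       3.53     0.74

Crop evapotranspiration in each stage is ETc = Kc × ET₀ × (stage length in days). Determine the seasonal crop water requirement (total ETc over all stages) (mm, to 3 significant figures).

initial: 0.51 × 2.58 × 50 = 65.79 mm
development: 0.77 × 5.23 × 15 = 60.41 mm
mid-season: 1.03 × 6.02 × 25 = 155.02 mm
late-season: 0.74 × 3.53 × 25 = 65.31 mm
Seasonal total = 346.53 mm

347 mm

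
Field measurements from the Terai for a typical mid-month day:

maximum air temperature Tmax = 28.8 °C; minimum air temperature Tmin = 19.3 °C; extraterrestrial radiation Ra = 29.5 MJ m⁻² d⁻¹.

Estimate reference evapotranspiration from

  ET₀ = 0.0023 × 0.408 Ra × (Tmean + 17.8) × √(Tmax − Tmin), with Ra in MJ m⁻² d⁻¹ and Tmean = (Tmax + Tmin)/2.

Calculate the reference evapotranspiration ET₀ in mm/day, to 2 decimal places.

3.57 mm/day

Tmean = (28.8 + 19.3)/2 = 24.05 °C
0.408 Ra = 0.408 × 29.5 = 12.0360 mm/d equivalent
ET₀ = 0.0023 × 12.0360 × (24.05 + 17.8) × √9.5 = 0.0023 × 12.0360 × 41.85 × 3.0822 = 3.5708 mm/d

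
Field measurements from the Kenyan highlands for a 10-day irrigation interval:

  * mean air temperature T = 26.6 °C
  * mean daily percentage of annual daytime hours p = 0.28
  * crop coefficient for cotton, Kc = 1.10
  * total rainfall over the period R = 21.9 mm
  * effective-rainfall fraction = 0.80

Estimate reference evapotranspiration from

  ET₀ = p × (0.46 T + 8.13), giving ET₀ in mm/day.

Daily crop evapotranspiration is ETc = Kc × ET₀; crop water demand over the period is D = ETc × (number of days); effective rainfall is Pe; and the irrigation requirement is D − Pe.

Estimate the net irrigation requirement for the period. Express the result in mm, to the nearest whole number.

ET₀ = 0.28 × (0.46 × 26.6 + 8.13) = 0.28 × 20.366 = 5.7025 mm/d
ETc = Kc × ET₀ = 1.10 × 5.7025 = 6.2728 mm/d
Crop demand D = ETc × 10 d = 6.2728 × 10 = 62.728 mm
Pe = 0.80 × 21.9 = 17.520 mm
D − Pe = 62.728 − 17.520 = 45.208 mm

45 mm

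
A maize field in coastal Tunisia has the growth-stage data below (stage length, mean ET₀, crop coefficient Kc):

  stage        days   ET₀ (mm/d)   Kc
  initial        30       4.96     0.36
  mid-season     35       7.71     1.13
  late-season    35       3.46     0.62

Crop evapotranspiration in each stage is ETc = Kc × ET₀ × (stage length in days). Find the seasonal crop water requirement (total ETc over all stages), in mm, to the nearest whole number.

434 mm

initial: 0.36 × 4.96 × 30 = 53.57 mm
mid-season: 1.13 × 7.71 × 35 = 304.93 mm
late-season: 0.62 × 3.46 × 35 = 75.08 mm
Seasonal total = 433.58 mm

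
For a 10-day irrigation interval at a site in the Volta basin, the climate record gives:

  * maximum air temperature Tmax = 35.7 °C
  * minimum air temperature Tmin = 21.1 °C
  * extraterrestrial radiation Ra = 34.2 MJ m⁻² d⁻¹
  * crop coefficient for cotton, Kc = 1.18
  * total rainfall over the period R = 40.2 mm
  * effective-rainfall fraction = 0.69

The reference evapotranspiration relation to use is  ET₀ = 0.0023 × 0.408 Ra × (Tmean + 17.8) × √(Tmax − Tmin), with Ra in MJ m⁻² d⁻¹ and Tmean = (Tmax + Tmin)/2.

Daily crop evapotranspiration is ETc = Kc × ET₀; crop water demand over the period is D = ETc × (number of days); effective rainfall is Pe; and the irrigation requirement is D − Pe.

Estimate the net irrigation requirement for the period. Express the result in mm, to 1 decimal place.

Tmean = (35.7 + 21.1)/2 = 28.40 °C
0.408 Ra = 0.408 × 34.2 = 13.9536 mm/d equivalent
ET₀ = 0.0023 × 13.9536 × (28.40 + 17.8) × √14.6 = 0.0023 × 13.9536 × 46.20 × 3.8210 = 5.6654 mm/d
ETc = Kc × ET₀ = 1.18 × 5.6654 = 6.6852 mm/d
Crop demand D = ETc × 10 d = 6.6852 × 10 = 66.852 mm
Pe = 0.69 × 40.2 = 27.738 mm
D − Pe = 66.852 − 27.738 = 39.114 mm

39.1 mm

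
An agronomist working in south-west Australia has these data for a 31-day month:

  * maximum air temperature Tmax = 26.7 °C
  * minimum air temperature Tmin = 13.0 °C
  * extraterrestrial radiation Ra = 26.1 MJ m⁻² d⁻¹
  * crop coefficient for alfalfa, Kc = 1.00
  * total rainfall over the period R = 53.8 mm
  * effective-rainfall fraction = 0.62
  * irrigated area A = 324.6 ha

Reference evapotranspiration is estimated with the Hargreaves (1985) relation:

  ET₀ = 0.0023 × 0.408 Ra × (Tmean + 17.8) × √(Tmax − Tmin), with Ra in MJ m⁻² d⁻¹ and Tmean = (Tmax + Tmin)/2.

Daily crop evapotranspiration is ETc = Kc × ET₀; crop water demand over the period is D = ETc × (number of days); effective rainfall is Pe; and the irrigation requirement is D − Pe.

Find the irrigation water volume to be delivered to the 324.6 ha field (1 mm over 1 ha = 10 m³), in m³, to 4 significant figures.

Tmean = (26.7 + 13.0)/2 = 19.85 °C
0.408 Ra = 0.408 × 26.1 = 10.6488 mm/d equivalent
ET₀ = 0.0023 × 10.6488 × (19.85 + 17.8) × √13.7 = 0.0023 × 10.6488 × 37.65 × 3.7014 = 3.4132 mm/d
ETc = Kc × ET₀ = 1.00 × 3.4132 = 3.4132 mm/d
Crop demand D = ETc × 31 d = 3.4132 × 31 = 105.809 mm
Pe = 0.62 × 53.8 = 33.356 mm
D − Pe = 105.809 − 33.356 = 72.453 mm
Volume = 72.453 mm × 324.6 ha × 10 = 235182.4 m³

235200 m³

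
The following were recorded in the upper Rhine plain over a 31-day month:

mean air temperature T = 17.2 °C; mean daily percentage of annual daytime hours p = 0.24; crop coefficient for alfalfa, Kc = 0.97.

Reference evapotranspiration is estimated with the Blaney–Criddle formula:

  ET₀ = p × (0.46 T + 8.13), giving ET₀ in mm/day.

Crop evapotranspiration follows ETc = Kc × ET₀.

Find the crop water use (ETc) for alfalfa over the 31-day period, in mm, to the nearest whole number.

116 mm

ET₀ = 0.24 × (0.46 × 17.2 + 8.13) = 0.24 × 16.042 = 3.8501 mm/d
ETc = Kc × ET₀ = 0.97 × 3.8501 = 3.7346 mm/d
Over 31 days: 3.7346 × 31 = 115.773 mm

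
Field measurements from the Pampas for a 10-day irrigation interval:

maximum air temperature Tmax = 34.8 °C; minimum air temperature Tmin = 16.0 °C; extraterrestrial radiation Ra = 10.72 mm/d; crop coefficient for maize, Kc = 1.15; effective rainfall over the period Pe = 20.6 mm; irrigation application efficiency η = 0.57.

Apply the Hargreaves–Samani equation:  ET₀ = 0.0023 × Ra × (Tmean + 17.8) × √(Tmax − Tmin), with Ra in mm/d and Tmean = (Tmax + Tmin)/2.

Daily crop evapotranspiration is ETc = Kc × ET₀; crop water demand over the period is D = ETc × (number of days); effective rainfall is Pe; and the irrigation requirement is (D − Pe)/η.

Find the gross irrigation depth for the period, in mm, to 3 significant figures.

57.0 mm

Tmean = (34.8 + 16.0)/2 = 25.40 °C
ET₀ = 0.0023 × 10.72 × (25.40 + 17.8) × √18.8 = 0.0023 × 10.72 × 43.20 × 4.3359 = 4.6183 mm/d
ETc = Kc × ET₀ = 1.15 × 4.6183 = 5.3110 mm/d
Crop demand D = ETc × 10 d = 5.3110 × 10 = 53.110 mm
D − Pe = 53.110 − 20.6 = 32.510 mm
Gross irrigation = 32.510 / 0.57 = 57.035 mm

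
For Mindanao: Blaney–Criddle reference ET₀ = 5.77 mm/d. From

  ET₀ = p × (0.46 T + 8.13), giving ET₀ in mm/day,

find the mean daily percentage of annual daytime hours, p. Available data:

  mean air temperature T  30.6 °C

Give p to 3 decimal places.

p = ET₀ / (0.46 T + 8.13) = 5.77 / (0.46 × 30.6 + 8.13) = 5.77 / 22.206 = 0.2598

0.260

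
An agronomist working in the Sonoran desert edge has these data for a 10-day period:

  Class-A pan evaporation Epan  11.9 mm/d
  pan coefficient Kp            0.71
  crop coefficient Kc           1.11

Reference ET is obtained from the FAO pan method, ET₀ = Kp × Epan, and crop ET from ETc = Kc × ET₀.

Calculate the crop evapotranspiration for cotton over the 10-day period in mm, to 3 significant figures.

ET₀ = 0.71 × 11.9 = 8.4490 mm/d
ETc = Kc × ET₀ = 1.11 × 8.4490 = 9.3784 mm/d
Over 10 days: 9.3784 × 10 = 93.784 mm

93.8 mm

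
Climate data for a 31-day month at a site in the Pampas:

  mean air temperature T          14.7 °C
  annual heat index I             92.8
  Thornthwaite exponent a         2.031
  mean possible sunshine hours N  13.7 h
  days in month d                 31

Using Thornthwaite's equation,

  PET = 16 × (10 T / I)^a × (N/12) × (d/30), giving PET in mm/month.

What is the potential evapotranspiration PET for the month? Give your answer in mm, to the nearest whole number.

10T/I = 10 × 14.7 / 92.8 = 1.5841
(10T/I)^a = 1.5841^2.031 = 2.5454
Uncorrected PET = 16 × 2.5454 = 40.726 mm
Correction = (N/12)(d/30) = (13.7/12)(31/30) = 1.1797
PET = 40.726 × 1.1797 = 48.044 mm/month

48 mm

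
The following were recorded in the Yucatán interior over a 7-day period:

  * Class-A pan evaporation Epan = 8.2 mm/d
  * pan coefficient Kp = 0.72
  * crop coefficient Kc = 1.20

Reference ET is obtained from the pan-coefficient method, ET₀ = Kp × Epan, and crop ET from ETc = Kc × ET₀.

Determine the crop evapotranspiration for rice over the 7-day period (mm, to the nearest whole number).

ET₀ = 0.72 × 8.2 = 5.9040 mm/d
ETc = Kc × ET₀ = 1.20 × 5.9040 = 7.0848 mm/d
Over 7 days: 7.0848 × 7 = 49.594 mm

50 mm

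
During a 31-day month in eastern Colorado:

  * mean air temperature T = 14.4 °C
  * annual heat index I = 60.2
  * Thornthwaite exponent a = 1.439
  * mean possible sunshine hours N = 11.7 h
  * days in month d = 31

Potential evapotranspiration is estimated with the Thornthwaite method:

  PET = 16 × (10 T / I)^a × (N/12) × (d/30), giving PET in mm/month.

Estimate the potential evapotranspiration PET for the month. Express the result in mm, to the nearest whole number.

57 mm

10T/I = 10 × 14.4 / 60.2 = 2.3920
(10T/I)^a = 2.3920^1.439 = 3.5078
Uncorrected PET = 16 × 3.5078 = 56.125 mm
Correction = (N/12)(d/30) = (11.7/12)(31/30) = 1.0075
PET = 56.125 × 1.0075 = 56.546 mm/month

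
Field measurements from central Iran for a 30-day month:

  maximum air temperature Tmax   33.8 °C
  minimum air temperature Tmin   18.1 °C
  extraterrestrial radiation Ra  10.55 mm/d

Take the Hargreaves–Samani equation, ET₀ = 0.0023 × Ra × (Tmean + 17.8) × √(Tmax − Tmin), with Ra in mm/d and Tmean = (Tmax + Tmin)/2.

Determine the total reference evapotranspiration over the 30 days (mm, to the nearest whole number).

126 mm

Tmean = (33.8 + 18.1)/2 = 25.95 °C
ET₀ = 0.0023 × 10.55 × (25.95 + 17.8) × √15.7 = 0.0023 × 10.55 × 43.75 × 3.9623 = 4.2064 mm/d
Over 30 days: 4.2064 × 30 = 126.192 mm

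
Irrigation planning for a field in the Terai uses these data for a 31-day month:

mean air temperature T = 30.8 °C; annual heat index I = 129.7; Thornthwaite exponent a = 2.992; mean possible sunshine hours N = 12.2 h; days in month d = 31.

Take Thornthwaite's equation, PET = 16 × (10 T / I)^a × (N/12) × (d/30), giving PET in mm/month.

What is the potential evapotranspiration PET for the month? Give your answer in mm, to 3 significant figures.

224 mm

10T/I = 10 × 30.8 / 129.7 = 2.3747
(10T/I)^a = 2.3747^2.992 = 13.2991
Uncorrected PET = 16 × 13.2991 = 212.786 mm
Correction = (N/12)(d/30) = (12.2/12)(31/30) = 1.0506
PET = 212.786 × 1.0506 = 223.553 mm/month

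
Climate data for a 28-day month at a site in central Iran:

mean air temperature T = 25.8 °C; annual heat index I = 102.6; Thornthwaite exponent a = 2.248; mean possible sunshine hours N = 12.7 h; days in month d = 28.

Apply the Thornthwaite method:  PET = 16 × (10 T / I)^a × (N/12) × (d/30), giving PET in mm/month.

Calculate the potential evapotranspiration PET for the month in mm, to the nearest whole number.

10T/I = 10 × 25.8 / 102.6 = 2.5146
(10T/I)^a = 2.5146^2.248 = 7.9479
Uncorrected PET = 16 × 7.9479 = 127.166 mm
Correction = (N/12)(d/30) = (12.7/12)(28/30) = 0.9878
PET = 127.166 × 0.9878 = 125.615 mm/month

126 mm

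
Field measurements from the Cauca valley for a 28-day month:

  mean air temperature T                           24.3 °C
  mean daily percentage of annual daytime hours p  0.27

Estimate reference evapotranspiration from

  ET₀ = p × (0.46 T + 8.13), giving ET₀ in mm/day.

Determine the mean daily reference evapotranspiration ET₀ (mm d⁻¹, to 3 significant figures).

ET₀ = 0.27 × (0.46 × 24.3 + 8.13) = 0.27 × 19.308 = 5.2132 mm/d

5.21 mm d⁻¹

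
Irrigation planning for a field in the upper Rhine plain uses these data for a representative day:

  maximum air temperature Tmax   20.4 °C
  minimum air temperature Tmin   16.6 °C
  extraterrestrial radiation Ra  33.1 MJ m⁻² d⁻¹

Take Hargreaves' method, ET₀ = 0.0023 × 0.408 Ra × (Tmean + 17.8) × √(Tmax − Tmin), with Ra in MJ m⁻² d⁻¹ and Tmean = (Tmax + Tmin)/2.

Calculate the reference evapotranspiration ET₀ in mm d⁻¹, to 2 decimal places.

2.20 mm d⁻¹

Tmean = (20.4 + 16.6)/2 = 18.50 °C
0.408 Ra = 0.408 × 33.1 = 13.5048 mm/d equivalent
ET₀ = 0.0023 × 13.5048 × (18.50 + 17.8) × √3.8 = 0.0023 × 13.5048 × 36.30 × 1.9494 = 2.1980 mm/d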